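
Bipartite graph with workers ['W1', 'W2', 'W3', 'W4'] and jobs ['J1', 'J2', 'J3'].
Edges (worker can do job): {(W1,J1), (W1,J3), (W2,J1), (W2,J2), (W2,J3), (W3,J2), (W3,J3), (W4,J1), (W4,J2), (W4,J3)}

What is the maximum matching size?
Maximum matching size = 3

Maximum matching: {(W1,J1), (W3,J2), (W4,J3)}
Size: 3

This assigns 3 workers to 3 distinct jobs.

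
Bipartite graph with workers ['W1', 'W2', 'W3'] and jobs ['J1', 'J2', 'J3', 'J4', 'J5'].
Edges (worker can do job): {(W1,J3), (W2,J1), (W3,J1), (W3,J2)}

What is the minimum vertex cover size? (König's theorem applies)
Minimum vertex cover size = 3

By König's theorem: in bipartite graphs,
min vertex cover = max matching = 3

Maximum matching has size 3, so minimum vertex cover also has size 3.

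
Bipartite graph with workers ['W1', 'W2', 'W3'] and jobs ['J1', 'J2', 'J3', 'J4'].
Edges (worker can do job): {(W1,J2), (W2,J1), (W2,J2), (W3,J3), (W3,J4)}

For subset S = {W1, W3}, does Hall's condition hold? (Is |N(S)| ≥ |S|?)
Yes: |N(S)| = 3, |S| = 2

Subset S = {W1, W3}
Neighbors N(S) = {J2, J3, J4}

|N(S)| = 3, |S| = 2
Hall's condition: |N(S)| ≥ |S| is satisfied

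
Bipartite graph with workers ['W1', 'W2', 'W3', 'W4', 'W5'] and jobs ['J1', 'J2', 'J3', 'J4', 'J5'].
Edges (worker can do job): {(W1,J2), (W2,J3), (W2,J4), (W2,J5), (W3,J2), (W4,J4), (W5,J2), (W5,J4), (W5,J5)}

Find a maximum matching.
Matching: {(W2,J3), (W3,J2), (W4,J4), (W5,J5)}

Maximum matching (size 4):
  W2 → J3
  W3 → J2
  W4 → J4
  W5 → J5

Each worker is assigned to at most one job, and each job to at most one worker.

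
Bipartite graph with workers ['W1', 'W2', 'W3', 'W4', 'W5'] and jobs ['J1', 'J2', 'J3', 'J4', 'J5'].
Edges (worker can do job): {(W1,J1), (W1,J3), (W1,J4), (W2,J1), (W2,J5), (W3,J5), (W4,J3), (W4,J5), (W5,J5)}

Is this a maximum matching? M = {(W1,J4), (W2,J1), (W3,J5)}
No, size 3 is not maximum

Proposed matching has size 3.
Maximum matching size for this graph: 4.

This is NOT maximum - can be improved to size 4.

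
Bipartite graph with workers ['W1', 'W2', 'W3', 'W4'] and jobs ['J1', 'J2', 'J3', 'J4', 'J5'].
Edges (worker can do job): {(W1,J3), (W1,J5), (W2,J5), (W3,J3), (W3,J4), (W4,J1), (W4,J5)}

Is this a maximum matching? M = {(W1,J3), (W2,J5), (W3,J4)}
No, size 3 is not maximum

Proposed matching has size 3.
Maximum matching size for this graph: 4.

This is NOT maximum - can be improved to size 4.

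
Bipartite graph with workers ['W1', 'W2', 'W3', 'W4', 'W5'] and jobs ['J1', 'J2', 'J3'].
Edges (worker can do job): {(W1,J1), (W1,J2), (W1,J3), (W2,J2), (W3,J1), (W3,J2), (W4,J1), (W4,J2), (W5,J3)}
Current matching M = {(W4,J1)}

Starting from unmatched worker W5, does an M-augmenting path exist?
Yes: W5 → J3

An M-augmenting path alternates non-matching / matching edges, starting and ending at unmatched vertices.
Path: W5 → J3
(J3 is unmatched in M, so the path is augmenting.)
Flipping edges along this path would increase |M| from 1 to 2.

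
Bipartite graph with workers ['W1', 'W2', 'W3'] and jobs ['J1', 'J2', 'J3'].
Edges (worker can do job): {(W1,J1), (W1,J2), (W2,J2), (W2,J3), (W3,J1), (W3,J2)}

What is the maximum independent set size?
Maximum independent set = 3

By König's theorem:
- Min vertex cover = Max matching = 3
- Max independent set = Total vertices - Min vertex cover
- Max independent set = 6 - 3 = 3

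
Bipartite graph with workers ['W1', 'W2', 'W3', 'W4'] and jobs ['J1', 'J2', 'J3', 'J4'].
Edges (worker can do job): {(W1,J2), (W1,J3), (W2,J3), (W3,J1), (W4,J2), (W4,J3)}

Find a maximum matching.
Matching: {(W1,J3), (W3,J1), (W4,J2)}

Maximum matching (size 3):
  W1 → J3
  W3 → J1
  W4 → J2

Each worker is assigned to at most one job, and each job to at most one worker.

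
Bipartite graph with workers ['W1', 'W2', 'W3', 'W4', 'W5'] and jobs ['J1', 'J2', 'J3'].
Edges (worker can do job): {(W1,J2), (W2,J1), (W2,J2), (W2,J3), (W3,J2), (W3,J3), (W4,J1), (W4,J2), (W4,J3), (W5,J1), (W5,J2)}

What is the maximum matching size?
Maximum matching size = 3

Maximum matching: {(W3,J3), (W4,J2), (W5,J1)}
Size: 3

This assigns 3 workers to 3 distinct jobs.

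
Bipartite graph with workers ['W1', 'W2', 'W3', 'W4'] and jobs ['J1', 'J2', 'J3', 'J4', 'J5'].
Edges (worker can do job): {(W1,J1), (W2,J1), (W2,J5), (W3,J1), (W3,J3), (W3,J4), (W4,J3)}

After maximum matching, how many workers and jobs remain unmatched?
Unmatched: 0 workers, 1 jobs

Maximum matching size: 4
Workers: 4 total, 4 matched, 0 unmatched
Jobs: 5 total, 4 matched, 1 unmatched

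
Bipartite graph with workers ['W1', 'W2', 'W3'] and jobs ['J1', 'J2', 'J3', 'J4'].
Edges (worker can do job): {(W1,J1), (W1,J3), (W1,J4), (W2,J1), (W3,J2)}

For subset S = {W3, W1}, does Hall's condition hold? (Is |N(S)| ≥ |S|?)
Yes: |N(S)| = 4, |S| = 2

Subset S = {W3, W1}
Neighbors N(S) = {J1, J2, J3, J4}

|N(S)| = 4, |S| = 2
Hall's condition: |N(S)| ≥ |S| is satisfied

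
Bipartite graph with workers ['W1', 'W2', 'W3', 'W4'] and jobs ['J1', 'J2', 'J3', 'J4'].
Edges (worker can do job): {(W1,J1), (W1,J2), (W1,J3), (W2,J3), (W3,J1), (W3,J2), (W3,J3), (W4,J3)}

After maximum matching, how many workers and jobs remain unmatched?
Unmatched: 1 workers, 1 jobs

Maximum matching size: 3
Workers: 4 total, 3 matched, 1 unmatched
Jobs: 4 total, 3 matched, 1 unmatched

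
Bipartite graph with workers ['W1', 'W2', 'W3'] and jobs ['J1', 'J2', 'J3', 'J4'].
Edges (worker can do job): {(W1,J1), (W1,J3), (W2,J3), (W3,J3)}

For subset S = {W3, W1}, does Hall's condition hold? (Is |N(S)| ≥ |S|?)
Yes: |N(S)| = 2, |S| = 2

Subset S = {W3, W1}
Neighbors N(S) = {J1, J3}

|N(S)| = 2, |S| = 2
Hall's condition: |N(S)| ≥ |S| is satisfied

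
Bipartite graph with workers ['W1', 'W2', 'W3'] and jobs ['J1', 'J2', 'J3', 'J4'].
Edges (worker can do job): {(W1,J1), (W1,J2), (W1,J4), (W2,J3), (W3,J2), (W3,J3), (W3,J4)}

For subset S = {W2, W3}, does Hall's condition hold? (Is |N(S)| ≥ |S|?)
Yes: |N(S)| = 3, |S| = 2

Subset S = {W2, W3}
Neighbors N(S) = {J2, J3, J4}

|N(S)| = 3, |S| = 2
Hall's condition: |N(S)| ≥ |S| is satisfied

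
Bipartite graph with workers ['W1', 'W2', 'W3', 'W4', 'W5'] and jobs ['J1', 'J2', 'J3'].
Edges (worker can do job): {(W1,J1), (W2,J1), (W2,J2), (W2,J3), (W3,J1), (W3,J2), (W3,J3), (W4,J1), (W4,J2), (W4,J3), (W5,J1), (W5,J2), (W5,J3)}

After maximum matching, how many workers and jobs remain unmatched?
Unmatched: 2 workers, 0 jobs

Maximum matching size: 3
Workers: 5 total, 3 matched, 2 unmatched
Jobs: 3 total, 3 matched, 0 unmatched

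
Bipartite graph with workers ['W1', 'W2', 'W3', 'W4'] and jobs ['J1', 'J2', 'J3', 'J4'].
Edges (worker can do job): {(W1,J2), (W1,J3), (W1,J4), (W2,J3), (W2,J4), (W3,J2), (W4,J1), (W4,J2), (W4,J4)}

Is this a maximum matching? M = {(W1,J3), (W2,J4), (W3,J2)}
No, size 3 is not maximum

Proposed matching has size 3.
Maximum matching size for this graph: 4.

This is NOT maximum - can be improved to size 4.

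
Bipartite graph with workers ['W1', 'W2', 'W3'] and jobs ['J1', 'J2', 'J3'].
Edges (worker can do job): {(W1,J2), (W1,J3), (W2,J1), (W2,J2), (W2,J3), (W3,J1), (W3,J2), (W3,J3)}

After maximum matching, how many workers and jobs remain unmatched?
Unmatched: 0 workers, 0 jobs

Maximum matching size: 3
Workers: 3 total, 3 matched, 0 unmatched
Jobs: 3 total, 3 matched, 0 unmatched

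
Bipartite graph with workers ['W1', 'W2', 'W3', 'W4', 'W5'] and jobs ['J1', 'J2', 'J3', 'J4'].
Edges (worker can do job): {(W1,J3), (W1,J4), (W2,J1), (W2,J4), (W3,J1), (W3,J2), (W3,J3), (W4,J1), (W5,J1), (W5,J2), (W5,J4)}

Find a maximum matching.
Matching: {(W1,J3), (W2,J4), (W3,J1), (W5,J2)}

Maximum matching (size 4):
  W1 → J3
  W2 → J4
  W3 → J1
  W5 → J2

Each worker is assigned to at most one job, and each job to at most one worker.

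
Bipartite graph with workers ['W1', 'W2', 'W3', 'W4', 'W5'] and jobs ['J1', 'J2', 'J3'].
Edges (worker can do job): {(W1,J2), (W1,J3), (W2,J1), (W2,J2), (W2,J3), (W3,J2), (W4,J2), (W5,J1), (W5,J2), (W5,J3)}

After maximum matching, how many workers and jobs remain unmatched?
Unmatched: 2 workers, 0 jobs

Maximum matching size: 3
Workers: 5 total, 3 matched, 2 unmatched
Jobs: 3 total, 3 matched, 0 unmatched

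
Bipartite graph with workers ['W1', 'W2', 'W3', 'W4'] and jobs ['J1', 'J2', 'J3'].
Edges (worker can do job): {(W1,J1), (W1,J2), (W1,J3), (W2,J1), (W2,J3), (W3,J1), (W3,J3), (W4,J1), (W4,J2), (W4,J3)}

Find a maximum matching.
Matching: {(W1,J2), (W3,J3), (W4,J1)}

Maximum matching (size 3):
  W1 → J2
  W3 → J3
  W4 → J1

Each worker is assigned to at most one job, and each job to at most one worker.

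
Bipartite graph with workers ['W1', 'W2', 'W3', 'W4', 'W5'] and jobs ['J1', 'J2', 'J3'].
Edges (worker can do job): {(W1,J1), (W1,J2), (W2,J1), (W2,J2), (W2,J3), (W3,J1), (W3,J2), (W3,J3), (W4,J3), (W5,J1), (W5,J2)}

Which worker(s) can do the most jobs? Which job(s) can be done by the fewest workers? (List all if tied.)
Most versatile: W2, W3 (3 jobs); Least covered: J3 (3 workers)

Worker degrees (jobs they can do): W1:2, W2:3, W3:3, W4:1, W5:2
Job degrees (workers who can do it): J1:4, J2:4, J3:3

Maximum worker degree is 3, achieved by: W2, W3
Minimum job degree is 3, achieved by: J3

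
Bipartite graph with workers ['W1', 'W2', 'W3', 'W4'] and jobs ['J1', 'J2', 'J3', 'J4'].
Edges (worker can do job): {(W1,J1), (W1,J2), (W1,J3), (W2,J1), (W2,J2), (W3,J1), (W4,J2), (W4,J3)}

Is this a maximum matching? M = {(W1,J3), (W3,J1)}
No, size 2 is not maximum

Proposed matching has size 2.
Maximum matching size for this graph: 3.

This is NOT maximum - can be improved to size 3.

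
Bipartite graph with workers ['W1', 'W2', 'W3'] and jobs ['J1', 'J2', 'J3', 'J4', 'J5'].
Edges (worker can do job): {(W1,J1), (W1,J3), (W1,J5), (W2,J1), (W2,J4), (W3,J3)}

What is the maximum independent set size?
Maximum independent set = 5

By König's theorem:
- Min vertex cover = Max matching = 3
- Max independent set = Total vertices - Min vertex cover
- Max independent set = 8 - 3 = 5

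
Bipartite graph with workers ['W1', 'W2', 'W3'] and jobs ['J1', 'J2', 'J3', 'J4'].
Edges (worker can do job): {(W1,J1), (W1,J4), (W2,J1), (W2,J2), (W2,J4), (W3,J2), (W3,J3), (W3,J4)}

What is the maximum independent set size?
Maximum independent set = 4

By König's theorem:
- Min vertex cover = Max matching = 3
- Max independent set = Total vertices - Min vertex cover
- Max independent set = 7 - 3 = 4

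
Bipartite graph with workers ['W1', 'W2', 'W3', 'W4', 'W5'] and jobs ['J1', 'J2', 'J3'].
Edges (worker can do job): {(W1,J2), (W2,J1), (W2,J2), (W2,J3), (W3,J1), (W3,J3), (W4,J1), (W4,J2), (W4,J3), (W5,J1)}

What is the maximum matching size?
Maximum matching size = 3

Maximum matching: {(W3,J3), (W4,J2), (W5,J1)}
Size: 3

This assigns 3 workers to 3 distinct jobs.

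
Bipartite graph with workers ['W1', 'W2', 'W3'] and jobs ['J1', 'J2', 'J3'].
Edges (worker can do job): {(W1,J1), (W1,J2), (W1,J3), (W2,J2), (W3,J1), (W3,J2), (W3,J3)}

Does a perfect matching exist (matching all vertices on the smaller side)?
Yes, perfect matching exists (size 3)

Perfect matching: {(W1,J1), (W2,J2), (W3,J3)}
All 3 vertices on the smaller side are matched.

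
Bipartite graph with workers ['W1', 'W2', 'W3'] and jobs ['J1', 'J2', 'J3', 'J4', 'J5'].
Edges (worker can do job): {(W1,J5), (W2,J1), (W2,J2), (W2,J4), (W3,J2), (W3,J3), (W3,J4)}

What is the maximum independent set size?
Maximum independent set = 5

By König's theorem:
- Min vertex cover = Max matching = 3
- Max independent set = Total vertices - Min vertex cover
- Max independent set = 8 - 3 = 5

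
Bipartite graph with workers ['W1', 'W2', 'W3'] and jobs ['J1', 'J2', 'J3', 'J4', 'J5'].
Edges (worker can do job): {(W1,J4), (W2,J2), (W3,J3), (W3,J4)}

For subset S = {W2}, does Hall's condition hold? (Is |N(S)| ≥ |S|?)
Yes: |N(S)| = 1, |S| = 1

Subset S = {W2}
Neighbors N(S) = {J2}

|N(S)| = 1, |S| = 1
Hall's condition: |N(S)| ≥ |S| is satisfied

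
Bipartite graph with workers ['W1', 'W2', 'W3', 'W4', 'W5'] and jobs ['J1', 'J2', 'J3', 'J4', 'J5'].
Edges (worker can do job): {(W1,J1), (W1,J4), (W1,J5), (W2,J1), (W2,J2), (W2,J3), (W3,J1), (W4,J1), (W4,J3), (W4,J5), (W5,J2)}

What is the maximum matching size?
Maximum matching size = 5

Maximum matching: {(W1,J4), (W2,J3), (W3,J1), (W4,J5), (W5,J2)}
Size: 5

This assigns 5 workers to 5 distinct jobs.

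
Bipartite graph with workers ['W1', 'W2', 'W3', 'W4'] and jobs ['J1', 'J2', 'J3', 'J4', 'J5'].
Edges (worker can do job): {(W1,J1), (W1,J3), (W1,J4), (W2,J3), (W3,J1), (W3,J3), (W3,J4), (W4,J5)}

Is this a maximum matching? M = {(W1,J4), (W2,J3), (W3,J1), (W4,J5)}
Yes, size 4 is maximum

Proposed matching has size 4.
Maximum matching size for this graph: 4.

This is a maximum matching.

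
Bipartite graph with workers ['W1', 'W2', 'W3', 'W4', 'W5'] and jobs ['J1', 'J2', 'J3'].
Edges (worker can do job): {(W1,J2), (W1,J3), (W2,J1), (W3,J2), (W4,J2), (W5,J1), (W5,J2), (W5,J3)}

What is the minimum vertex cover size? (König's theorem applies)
Minimum vertex cover size = 3

By König's theorem: in bipartite graphs,
min vertex cover = max matching = 3

Maximum matching has size 3, so minimum vertex cover also has size 3.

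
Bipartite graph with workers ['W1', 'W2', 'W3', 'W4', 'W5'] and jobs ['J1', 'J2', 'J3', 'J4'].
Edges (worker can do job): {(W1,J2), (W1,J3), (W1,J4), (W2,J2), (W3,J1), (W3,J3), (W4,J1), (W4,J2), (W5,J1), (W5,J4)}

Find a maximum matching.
Matching: {(W1,J4), (W3,J3), (W4,J2), (W5,J1)}

Maximum matching (size 4):
  W1 → J4
  W3 → J3
  W4 → J2
  W5 → J1

Each worker is assigned to at most one job, and each job to at most one worker.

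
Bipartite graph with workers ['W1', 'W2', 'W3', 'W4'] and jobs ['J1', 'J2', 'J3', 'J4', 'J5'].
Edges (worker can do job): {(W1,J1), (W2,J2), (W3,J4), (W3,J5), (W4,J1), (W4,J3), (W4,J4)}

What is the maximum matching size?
Maximum matching size = 4

Maximum matching: {(W1,J1), (W2,J2), (W3,J5), (W4,J4)}
Size: 4

This assigns 4 workers to 4 distinct jobs.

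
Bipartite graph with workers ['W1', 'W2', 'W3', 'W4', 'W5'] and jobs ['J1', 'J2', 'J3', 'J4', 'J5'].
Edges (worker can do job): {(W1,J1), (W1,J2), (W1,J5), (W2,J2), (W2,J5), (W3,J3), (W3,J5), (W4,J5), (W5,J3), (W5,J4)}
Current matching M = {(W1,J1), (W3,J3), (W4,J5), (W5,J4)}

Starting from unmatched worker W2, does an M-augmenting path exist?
Yes: W2 → J2

An M-augmenting path alternates non-matching / matching edges, starting and ending at unmatched vertices.
Path: W2 → J2
(J2 is unmatched in M, so the path is augmenting.)
Flipping edges along this path would increase |M| from 4 to 5.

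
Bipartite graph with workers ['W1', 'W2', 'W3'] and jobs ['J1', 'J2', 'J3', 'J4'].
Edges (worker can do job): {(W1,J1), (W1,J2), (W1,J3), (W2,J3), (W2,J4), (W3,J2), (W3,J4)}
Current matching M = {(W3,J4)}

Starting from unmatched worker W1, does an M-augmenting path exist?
Yes: W1 → J1

An M-augmenting path alternates non-matching / matching edges, starting and ending at unmatched vertices.
Path: W1 → J1
(J1 is unmatched in M, so the path is augmenting.)
Flipping edges along this path would increase |M| from 1 to 2.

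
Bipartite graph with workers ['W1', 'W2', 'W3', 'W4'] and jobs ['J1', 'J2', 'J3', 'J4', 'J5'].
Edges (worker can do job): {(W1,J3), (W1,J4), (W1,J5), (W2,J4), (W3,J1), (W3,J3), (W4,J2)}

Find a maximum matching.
Matching: {(W1,J5), (W2,J4), (W3,J3), (W4,J2)}

Maximum matching (size 4):
  W1 → J5
  W2 → J4
  W3 → J3
  W4 → J2

Each worker is assigned to at most one job, and each job to at most one worker.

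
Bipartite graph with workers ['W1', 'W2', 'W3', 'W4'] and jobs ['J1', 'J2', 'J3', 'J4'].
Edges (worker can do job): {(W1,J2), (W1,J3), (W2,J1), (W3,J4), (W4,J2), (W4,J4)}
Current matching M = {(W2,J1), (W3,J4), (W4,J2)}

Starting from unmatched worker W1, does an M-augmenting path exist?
Yes: W1 → J3

An M-augmenting path alternates non-matching / matching edges, starting and ending at unmatched vertices.
Path: W1 → J3
(J3 is unmatched in M, so the path is augmenting.)
Flipping edges along this path would increase |M| from 3 to 4.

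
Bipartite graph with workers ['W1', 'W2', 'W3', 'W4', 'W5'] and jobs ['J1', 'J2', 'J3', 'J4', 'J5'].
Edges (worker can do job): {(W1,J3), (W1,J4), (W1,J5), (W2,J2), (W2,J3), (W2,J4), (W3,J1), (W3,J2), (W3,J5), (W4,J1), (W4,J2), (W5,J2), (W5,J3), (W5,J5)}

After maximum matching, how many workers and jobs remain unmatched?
Unmatched: 0 workers, 0 jobs

Maximum matching size: 5
Workers: 5 total, 5 matched, 0 unmatched
Jobs: 5 total, 5 matched, 0 unmatched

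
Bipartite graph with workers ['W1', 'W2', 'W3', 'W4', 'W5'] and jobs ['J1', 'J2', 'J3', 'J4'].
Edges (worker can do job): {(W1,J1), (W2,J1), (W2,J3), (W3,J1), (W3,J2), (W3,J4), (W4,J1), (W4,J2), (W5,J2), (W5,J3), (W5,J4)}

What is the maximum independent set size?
Maximum independent set = 5

By König's theorem:
- Min vertex cover = Max matching = 4
- Max independent set = Total vertices - Min vertex cover
- Max independent set = 9 - 4 = 5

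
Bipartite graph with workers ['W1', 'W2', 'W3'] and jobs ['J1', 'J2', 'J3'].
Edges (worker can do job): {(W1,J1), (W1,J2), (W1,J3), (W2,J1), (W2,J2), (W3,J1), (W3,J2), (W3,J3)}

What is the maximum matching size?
Maximum matching size = 3

Maximum matching: {(W1,J3), (W2,J1), (W3,J2)}
Size: 3

This assigns 3 workers to 3 distinct jobs.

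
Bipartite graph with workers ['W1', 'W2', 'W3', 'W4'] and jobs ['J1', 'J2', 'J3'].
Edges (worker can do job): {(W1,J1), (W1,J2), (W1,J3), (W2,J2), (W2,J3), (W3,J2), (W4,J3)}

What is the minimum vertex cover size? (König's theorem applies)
Minimum vertex cover size = 3

By König's theorem: in bipartite graphs,
min vertex cover = max matching = 3

Maximum matching has size 3, so minimum vertex cover also has size 3.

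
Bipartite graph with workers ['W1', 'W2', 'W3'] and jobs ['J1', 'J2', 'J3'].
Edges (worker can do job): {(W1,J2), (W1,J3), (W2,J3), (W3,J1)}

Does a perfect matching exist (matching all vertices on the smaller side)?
Yes, perfect matching exists (size 3)

Perfect matching: {(W1,J2), (W2,J3), (W3,J1)}
All 3 vertices on the smaller side are matched.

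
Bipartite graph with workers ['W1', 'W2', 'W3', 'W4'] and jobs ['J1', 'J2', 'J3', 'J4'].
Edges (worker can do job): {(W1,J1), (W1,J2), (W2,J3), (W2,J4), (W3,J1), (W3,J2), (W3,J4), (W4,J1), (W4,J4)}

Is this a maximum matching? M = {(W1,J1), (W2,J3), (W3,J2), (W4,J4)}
Yes, size 4 is maximum

Proposed matching has size 4.
Maximum matching size for this graph: 4.

This is a maximum matching.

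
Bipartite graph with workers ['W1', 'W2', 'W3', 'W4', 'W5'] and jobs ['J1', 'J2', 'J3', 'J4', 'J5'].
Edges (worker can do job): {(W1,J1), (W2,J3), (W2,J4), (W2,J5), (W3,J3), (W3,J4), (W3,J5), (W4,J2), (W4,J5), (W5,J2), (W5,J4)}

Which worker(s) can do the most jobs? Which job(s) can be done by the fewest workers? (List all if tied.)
Most versatile: W2, W3 (3 jobs); Least covered: J1 (1 workers)

Worker degrees (jobs they can do): W1:1, W2:3, W3:3, W4:2, W5:2
Job degrees (workers who can do it): J1:1, J2:2, J3:2, J4:3, J5:3

Maximum worker degree is 3, achieved by: W2, W3
Minimum job degree is 1, achieved by: J1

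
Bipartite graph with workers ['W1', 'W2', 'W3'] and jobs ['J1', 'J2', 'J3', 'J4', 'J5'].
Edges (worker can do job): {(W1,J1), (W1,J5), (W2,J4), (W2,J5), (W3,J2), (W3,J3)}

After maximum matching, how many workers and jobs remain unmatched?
Unmatched: 0 workers, 2 jobs

Maximum matching size: 3
Workers: 3 total, 3 matched, 0 unmatched
Jobs: 5 total, 3 matched, 2 unmatched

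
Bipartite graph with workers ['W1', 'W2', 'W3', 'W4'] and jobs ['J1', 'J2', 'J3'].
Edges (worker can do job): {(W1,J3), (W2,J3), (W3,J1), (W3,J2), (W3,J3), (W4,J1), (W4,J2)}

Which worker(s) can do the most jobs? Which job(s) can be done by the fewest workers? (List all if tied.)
Most versatile: W3 (3 jobs); Least covered: J1, J2 (2 workers)

Worker degrees (jobs they can do): W1:1, W2:1, W3:3, W4:2
Job degrees (workers who can do it): J1:2, J2:2, J3:3

Maximum worker degree is 3, achieved by: W3
Minimum job degree is 2, achieved by: J1, J2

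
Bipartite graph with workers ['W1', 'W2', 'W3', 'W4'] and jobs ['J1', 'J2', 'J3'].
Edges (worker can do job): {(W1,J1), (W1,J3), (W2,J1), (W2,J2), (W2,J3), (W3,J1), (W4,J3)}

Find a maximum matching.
Matching: {(W2,J2), (W3,J1), (W4,J3)}

Maximum matching (size 3):
  W2 → J2
  W3 → J1
  W4 → J3

Each worker is assigned to at most one job, and each job to at most one worker.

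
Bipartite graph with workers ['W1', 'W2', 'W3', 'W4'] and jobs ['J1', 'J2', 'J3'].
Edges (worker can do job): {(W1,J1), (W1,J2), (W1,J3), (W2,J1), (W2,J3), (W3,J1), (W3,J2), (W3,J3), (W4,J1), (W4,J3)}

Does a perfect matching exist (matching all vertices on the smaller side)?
Yes, perfect matching exists (size 3)

Perfect matching: {(W1,J1), (W3,J2), (W4,J3)}
All 3 vertices on the smaller side are matched.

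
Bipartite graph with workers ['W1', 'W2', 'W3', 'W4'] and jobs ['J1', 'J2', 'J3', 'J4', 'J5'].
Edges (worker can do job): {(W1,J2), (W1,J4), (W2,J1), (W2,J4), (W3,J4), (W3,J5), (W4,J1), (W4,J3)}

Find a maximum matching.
Matching: {(W1,J2), (W2,J4), (W3,J5), (W4,J3)}

Maximum matching (size 4):
  W1 → J2
  W2 → J4
  W3 → J5
  W4 → J3

Each worker is assigned to at most one job, and each job to at most one worker.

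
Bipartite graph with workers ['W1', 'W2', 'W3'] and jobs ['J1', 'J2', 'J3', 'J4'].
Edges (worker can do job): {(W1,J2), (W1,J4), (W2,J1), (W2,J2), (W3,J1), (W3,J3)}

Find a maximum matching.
Matching: {(W1,J4), (W2,J2), (W3,J1)}

Maximum matching (size 3):
  W1 → J4
  W2 → J2
  W3 → J1

Each worker is assigned to at most one job, and each job to at most one worker.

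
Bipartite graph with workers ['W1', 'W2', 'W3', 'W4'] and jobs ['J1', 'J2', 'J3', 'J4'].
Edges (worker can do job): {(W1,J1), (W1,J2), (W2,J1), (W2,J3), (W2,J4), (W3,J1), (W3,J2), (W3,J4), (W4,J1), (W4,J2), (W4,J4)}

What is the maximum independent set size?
Maximum independent set = 4

By König's theorem:
- Min vertex cover = Max matching = 4
- Max independent set = Total vertices - Min vertex cover
- Max independent set = 8 - 4 = 4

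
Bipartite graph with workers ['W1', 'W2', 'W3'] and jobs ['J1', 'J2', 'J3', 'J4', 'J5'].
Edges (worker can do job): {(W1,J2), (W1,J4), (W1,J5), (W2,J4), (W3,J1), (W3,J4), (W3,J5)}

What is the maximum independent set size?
Maximum independent set = 5

By König's theorem:
- Min vertex cover = Max matching = 3
- Max independent set = Total vertices - Min vertex cover
- Max independent set = 8 - 3 = 5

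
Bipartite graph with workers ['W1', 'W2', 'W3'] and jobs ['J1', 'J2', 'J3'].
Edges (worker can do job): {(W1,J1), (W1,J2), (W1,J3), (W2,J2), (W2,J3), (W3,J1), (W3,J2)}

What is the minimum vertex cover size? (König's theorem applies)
Minimum vertex cover size = 3

By König's theorem: in bipartite graphs,
min vertex cover = max matching = 3

Maximum matching has size 3, so minimum vertex cover also has size 3.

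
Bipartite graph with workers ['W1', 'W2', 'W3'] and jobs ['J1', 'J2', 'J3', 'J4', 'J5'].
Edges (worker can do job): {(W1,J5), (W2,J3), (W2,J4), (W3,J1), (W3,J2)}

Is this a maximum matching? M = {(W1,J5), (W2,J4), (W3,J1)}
Yes, size 3 is maximum

Proposed matching has size 3.
Maximum matching size for this graph: 3.

This is a maximum matching.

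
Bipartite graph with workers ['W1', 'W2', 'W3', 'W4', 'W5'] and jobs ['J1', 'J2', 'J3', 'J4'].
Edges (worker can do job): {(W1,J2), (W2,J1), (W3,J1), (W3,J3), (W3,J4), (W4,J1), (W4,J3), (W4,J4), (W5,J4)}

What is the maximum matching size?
Maximum matching size = 4

Maximum matching: {(W1,J2), (W3,J3), (W4,J1), (W5,J4)}
Size: 4

This assigns 4 workers to 4 distinct jobs.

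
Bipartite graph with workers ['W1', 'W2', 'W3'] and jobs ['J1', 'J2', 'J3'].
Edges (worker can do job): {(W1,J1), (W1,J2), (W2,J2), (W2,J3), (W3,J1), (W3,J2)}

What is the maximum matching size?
Maximum matching size = 3

Maximum matching: {(W1,J1), (W2,J3), (W3,J2)}
Size: 3

This assigns 3 workers to 3 distinct jobs.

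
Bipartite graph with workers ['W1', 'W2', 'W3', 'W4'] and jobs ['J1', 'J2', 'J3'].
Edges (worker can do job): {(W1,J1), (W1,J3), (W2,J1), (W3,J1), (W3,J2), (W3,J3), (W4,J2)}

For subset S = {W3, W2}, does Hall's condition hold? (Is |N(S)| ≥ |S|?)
Yes: |N(S)| = 3, |S| = 2

Subset S = {W3, W2}
Neighbors N(S) = {J1, J2, J3}

|N(S)| = 3, |S| = 2
Hall's condition: |N(S)| ≥ |S| is satisfied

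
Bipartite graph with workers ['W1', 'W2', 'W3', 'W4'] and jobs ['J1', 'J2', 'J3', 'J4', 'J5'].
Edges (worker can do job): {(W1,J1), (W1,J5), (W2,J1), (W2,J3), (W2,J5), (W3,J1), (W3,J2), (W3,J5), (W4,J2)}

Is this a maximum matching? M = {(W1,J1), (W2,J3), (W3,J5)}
No, size 3 is not maximum

Proposed matching has size 3.
Maximum matching size for this graph: 4.

This is NOT maximum - can be improved to size 4.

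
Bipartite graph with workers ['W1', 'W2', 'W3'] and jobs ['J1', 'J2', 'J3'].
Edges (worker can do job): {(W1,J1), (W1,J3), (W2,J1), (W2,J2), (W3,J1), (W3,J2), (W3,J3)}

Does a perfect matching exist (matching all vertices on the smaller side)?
Yes, perfect matching exists (size 3)

Perfect matching: {(W1,J3), (W2,J1), (W3,J2)}
All 3 vertices on the smaller side are matched.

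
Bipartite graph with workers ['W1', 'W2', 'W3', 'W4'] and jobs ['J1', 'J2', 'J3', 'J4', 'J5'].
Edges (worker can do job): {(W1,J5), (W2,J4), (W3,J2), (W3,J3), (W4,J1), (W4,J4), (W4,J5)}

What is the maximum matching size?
Maximum matching size = 4

Maximum matching: {(W1,J5), (W2,J4), (W3,J3), (W4,J1)}
Size: 4

This assigns 4 workers to 4 distinct jobs.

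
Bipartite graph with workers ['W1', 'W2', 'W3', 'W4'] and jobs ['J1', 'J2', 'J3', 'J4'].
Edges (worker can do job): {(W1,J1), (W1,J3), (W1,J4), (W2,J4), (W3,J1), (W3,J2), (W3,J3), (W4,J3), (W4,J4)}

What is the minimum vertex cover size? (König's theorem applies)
Minimum vertex cover size = 4

By König's theorem: in bipartite graphs,
min vertex cover = max matching = 4

Maximum matching has size 4, so minimum vertex cover also has size 4.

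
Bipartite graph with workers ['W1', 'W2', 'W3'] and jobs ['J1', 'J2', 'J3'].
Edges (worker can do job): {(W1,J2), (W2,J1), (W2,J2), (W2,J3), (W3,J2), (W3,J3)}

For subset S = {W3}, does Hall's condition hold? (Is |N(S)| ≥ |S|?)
Yes: |N(S)| = 2, |S| = 1

Subset S = {W3}
Neighbors N(S) = {J2, J3}

|N(S)| = 2, |S| = 1
Hall's condition: |N(S)| ≥ |S| is satisfied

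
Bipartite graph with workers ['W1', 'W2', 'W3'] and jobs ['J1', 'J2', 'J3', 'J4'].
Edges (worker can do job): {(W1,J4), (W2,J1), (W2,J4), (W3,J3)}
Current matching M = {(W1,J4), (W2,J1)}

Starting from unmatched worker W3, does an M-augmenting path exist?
Yes: W3 → J3

An M-augmenting path alternates non-matching / matching edges, starting and ending at unmatched vertices.
Path: W3 → J3
(J3 is unmatched in M, so the path is augmenting.)
Flipping edges along this path would increase |M| from 2 to 3.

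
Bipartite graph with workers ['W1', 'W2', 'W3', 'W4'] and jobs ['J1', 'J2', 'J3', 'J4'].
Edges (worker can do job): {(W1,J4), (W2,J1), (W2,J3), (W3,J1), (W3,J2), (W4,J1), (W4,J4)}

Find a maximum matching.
Matching: {(W1,J4), (W2,J3), (W3,J2), (W4,J1)}

Maximum matching (size 4):
  W1 → J4
  W2 → J3
  W3 → J2
  W4 → J1

Each worker is assigned to at most one job, and each job to at most one worker.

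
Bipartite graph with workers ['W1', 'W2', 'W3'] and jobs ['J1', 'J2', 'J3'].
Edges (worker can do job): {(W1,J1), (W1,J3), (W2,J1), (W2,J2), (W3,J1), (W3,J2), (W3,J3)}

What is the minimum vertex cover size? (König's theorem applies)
Minimum vertex cover size = 3

By König's theorem: in bipartite graphs,
min vertex cover = max matching = 3

Maximum matching has size 3, so minimum vertex cover also has size 3.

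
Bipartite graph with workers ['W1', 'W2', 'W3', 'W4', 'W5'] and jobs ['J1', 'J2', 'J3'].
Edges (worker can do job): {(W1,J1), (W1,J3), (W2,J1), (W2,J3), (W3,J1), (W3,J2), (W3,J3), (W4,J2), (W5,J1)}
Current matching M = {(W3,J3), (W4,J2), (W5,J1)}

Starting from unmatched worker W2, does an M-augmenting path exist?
No augmenting path from W2

Alternating search from W2 reaches jobs: {J1, J2, J3}.
Every reachable job is already matched in M, and following those matched edges back to workers exposes no further unvisited jobs.
No M-augmenting path from W2 exists.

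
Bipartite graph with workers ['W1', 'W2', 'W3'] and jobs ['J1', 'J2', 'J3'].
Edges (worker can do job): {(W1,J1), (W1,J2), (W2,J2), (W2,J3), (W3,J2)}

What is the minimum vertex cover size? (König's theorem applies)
Minimum vertex cover size = 3

By König's theorem: in bipartite graphs,
min vertex cover = max matching = 3

Maximum matching has size 3, so minimum vertex cover also has size 3.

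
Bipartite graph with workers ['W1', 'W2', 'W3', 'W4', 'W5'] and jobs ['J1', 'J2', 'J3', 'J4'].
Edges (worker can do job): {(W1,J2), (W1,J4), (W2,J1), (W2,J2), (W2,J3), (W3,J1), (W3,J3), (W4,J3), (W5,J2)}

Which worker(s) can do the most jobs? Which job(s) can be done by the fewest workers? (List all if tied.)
Most versatile: W2 (3 jobs); Least covered: J4 (1 workers)

Worker degrees (jobs they can do): W1:2, W2:3, W3:2, W4:1, W5:1
Job degrees (workers who can do it): J1:2, J2:3, J3:3, J4:1

Maximum worker degree is 3, achieved by: W2
Minimum job degree is 1, achieved by: J4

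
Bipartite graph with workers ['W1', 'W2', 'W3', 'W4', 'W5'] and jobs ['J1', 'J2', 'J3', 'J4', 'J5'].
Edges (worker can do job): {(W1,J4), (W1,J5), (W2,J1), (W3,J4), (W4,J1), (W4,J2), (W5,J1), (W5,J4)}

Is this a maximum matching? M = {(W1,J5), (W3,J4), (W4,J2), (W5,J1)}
Yes, size 4 is maximum

Proposed matching has size 4.
Maximum matching size for this graph: 4.

This is a maximum matching.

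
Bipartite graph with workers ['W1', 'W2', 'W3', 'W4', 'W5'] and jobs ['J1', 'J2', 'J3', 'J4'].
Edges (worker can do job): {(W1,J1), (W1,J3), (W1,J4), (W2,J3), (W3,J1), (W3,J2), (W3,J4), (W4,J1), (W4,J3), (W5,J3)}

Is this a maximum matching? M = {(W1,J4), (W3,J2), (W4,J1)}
No, size 3 is not maximum

Proposed matching has size 3.
Maximum matching size for this graph: 4.

This is NOT maximum - can be improved to size 4.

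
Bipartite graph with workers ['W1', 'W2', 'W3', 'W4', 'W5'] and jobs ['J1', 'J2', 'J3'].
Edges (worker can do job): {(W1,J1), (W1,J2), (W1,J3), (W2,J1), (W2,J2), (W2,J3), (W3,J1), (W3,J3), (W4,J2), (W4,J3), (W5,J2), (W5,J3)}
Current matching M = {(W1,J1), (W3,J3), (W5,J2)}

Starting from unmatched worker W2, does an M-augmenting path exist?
No augmenting path from W2

Alternating search from W2 reaches jobs: {J1, J2, J3}.
Every reachable job is already matched in M, and following those matched edges back to workers exposes no further unvisited jobs.
No M-augmenting path from W2 exists.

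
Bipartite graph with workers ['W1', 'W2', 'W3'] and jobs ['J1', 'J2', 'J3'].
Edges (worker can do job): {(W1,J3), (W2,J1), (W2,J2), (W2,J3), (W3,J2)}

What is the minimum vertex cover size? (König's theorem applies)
Minimum vertex cover size = 3

By König's theorem: in bipartite graphs,
min vertex cover = max matching = 3

Maximum matching has size 3, so minimum vertex cover also has size 3.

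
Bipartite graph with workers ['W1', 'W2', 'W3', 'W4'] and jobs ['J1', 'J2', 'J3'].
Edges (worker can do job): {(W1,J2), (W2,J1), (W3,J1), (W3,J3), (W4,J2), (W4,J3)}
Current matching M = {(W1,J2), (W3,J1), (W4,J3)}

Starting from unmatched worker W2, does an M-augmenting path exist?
No augmenting path from W2

Alternating search from W2 reaches jobs: {J1, J2, J3}.
Every reachable job is already matched in M, and following those matched edges back to workers exposes no further unvisited jobs.
No M-augmenting path from W2 exists.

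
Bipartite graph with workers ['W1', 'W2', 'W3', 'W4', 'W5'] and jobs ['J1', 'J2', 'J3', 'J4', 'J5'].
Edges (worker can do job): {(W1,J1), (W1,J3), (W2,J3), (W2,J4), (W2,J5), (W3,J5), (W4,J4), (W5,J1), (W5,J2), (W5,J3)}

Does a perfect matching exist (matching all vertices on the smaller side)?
Yes, perfect matching exists (size 5)

Perfect matching: {(W1,J1), (W2,J3), (W3,J5), (W4,J4), (W5,J2)}
All 5 vertices on the smaller side are matched.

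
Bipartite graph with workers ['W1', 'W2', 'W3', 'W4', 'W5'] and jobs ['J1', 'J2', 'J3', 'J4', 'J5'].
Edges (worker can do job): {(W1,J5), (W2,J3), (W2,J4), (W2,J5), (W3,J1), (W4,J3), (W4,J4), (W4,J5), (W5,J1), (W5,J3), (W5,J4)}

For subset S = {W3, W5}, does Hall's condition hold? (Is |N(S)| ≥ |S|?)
Yes: |N(S)| = 3, |S| = 2

Subset S = {W3, W5}
Neighbors N(S) = {J1, J3, J4}

|N(S)| = 3, |S| = 2
Hall's condition: |N(S)| ≥ |S| is satisfied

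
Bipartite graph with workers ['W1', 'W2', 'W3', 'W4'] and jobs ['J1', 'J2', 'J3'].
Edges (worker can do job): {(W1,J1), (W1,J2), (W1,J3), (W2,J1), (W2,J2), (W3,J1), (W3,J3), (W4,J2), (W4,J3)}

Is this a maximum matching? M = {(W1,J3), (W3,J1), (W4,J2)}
Yes, size 3 is maximum

Proposed matching has size 3.
Maximum matching size for this graph: 3.

This is a maximum matching.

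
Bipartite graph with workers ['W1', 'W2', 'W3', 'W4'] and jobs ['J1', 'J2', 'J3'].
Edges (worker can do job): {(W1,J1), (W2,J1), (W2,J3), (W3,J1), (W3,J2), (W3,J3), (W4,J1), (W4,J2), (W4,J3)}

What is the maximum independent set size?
Maximum independent set = 4

By König's theorem:
- Min vertex cover = Max matching = 3
- Max independent set = Total vertices - Min vertex cover
- Max independent set = 7 - 3 = 4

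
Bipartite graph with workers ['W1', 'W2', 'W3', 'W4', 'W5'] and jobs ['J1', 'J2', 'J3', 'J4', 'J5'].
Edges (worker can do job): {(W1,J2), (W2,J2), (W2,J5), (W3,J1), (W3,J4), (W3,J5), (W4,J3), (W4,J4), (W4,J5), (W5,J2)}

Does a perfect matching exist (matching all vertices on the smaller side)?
No, maximum matching has size 4 < 5

Maximum matching has size 4, need 5 for perfect matching.
Unmatched workers: ['W1']
Unmatched jobs: ['J1']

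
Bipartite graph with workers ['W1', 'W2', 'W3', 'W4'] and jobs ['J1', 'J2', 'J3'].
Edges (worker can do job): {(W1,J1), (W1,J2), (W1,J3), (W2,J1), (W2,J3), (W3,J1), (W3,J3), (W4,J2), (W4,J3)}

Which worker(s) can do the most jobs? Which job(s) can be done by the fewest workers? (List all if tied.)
Most versatile: W1 (3 jobs); Least covered: J2 (2 workers)

Worker degrees (jobs they can do): W1:3, W2:2, W3:2, W4:2
Job degrees (workers who can do it): J1:3, J2:2, J3:4

Maximum worker degree is 3, achieved by: W1
Minimum job degree is 2, achieved by: J2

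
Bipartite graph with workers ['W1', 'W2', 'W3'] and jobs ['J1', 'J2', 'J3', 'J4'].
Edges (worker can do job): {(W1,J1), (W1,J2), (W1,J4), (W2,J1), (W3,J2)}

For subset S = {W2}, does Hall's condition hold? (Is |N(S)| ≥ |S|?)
Yes: |N(S)| = 1, |S| = 1

Subset S = {W2}
Neighbors N(S) = {J1}

|N(S)| = 1, |S| = 1
Hall's condition: |N(S)| ≥ |S| is satisfied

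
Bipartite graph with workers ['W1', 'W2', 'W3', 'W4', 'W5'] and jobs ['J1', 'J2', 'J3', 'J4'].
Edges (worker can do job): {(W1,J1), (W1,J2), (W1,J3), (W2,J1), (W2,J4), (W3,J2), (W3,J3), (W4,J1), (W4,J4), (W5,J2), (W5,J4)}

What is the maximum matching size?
Maximum matching size = 4

Maximum matching: {(W1,J3), (W3,J2), (W4,J1), (W5,J4)}
Size: 4

This assigns 4 workers to 4 distinct jobs.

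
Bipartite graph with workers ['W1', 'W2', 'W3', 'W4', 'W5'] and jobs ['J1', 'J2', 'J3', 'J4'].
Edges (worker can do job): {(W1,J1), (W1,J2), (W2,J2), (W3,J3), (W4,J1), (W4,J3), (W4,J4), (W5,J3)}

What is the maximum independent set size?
Maximum independent set = 5

By König's theorem:
- Min vertex cover = Max matching = 4
- Max independent set = Total vertices - Min vertex cover
- Max independent set = 9 - 4 = 5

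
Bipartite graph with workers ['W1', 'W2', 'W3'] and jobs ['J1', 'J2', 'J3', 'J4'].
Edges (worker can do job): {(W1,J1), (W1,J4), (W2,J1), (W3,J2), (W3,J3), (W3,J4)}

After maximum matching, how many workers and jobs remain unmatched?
Unmatched: 0 workers, 1 jobs

Maximum matching size: 3
Workers: 3 total, 3 matched, 0 unmatched
Jobs: 4 total, 3 matched, 1 unmatched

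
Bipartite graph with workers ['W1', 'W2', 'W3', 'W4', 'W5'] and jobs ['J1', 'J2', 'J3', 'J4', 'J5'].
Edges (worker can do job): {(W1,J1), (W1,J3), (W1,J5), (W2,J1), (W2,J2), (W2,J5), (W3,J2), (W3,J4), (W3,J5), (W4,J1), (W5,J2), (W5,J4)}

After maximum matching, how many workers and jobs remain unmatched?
Unmatched: 0 workers, 0 jobs

Maximum matching size: 5
Workers: 5 total, 5 matched, 0 unmatched
Jobs: 5 total, 5 matched, 0 unmatched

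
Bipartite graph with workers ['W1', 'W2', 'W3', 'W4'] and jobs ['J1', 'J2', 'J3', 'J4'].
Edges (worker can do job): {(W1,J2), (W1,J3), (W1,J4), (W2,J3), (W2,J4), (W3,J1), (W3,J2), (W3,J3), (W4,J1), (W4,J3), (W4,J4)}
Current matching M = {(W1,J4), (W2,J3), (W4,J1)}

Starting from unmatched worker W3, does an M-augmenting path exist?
Yes: W3 → J1 → W4 → J4 → W1 → J2

An M-augmenting path alternates non-matching / matching edges, starting and ending at unmatched vertices.
Path: W3 → J1 → W4 → J4 → W1 → J2
(J2 is unmatched in M, so the path is augmenting.)
Flipping edges along this path would increase |M| from 3 to 4.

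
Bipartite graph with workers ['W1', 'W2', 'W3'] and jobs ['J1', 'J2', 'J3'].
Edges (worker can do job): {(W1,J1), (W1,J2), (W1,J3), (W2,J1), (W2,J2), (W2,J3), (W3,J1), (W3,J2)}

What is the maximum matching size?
Maximum matching size = 3

Maximum matching: {(W1,J1), (W2,J3), (W3,J2)}
Size: 3

This assigns 3 workers to 3 distinct jobs.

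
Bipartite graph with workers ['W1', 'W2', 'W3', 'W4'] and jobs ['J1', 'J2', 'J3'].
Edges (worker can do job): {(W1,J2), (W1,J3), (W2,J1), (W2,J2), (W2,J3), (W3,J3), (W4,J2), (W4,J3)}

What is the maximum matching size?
Maximum matching size = 3

Maximum matching: {(W2,J1), (W3,J3), (W4,J2)}
Size: 3

This assigns 3 workers to 3 distinct jobs.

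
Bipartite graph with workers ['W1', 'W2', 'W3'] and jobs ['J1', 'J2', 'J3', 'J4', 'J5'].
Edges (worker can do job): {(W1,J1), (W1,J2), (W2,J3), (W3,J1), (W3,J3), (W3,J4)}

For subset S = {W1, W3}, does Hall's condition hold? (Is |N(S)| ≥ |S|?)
Yes: |N(S)| = 4, |S| = 2

Subset S = {W1, W3}
Neighbors N(S) = {J1, J2, J3, J4}

|N(S)| = 4, |S| = 2
Hall's condition: |N(S)| ≥ |S| is satisfied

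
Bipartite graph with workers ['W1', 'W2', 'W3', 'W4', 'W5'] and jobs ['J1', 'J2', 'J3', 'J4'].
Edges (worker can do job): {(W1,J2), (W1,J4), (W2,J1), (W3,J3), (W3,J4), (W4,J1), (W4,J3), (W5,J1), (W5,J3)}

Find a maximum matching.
Matching: {(W1,J2), (W3,J4), (W4,J3), (W5,J1)}

Maximum matching (size 4):
  W1 → J2
  W3 → J4
  W4 → J3
  W5 → J1

Each worker is assigned to at most one job, and each job to at most one worker.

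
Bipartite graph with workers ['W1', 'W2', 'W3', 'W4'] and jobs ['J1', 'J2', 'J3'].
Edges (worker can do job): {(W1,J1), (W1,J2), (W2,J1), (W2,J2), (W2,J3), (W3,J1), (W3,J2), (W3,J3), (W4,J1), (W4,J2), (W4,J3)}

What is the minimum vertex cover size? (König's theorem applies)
Minimum vertex cover size = 3

By König's theorem: in bipartite graphs,
min vertex cover = max matching = 3

Maximum matching has size 3, so minimum vertex cover also has size 3.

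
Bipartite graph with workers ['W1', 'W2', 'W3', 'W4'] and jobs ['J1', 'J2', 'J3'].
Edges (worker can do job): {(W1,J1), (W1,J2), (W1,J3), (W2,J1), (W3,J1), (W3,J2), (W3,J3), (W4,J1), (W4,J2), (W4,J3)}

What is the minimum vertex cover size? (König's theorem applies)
Minimum vertex cover size = 3

By König's theorem: in bipartite graphs,
min vertex cover = max matching = 3

Maximum matching has size 3, so minimum vertex cover also has size 3.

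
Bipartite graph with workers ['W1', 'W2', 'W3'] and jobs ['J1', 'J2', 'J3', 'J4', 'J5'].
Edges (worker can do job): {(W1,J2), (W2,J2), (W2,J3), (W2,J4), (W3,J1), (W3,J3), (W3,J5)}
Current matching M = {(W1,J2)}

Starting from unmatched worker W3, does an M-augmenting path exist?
Yes: W3 → J1

An M-augmenting path alternates non-matching / matching edges, starting and ending at unmatched vertices.
Path: W3 → J1
(J1 is unmatched in M, so the path is augmenting.)
Flipping edges along this path would increase |M| from 1 to 2.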